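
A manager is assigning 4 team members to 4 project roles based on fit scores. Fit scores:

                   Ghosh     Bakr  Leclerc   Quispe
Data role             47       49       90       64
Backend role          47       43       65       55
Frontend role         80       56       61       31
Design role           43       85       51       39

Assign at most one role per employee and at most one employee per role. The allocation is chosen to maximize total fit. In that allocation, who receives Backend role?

This is a one-to-one assignment (maximum-weight bipartite matching).
Optimal: Ghosh→Frontend role (80 pts), Bakr→Design role (85 pts), Leclerc→Data role (90 pts), Quispe→Backend role (55 pts) — total 80+85+90+55 = 310 pts.
Next-best assignment: Ghosh→Frontend role, Bakr→Design role, Leclerc→Backend role, Quispe→Data role = 294 pts.
Swapping Bakr↔Leclerc (Bakr→Data role 49 pts, Leclerc→Design role 51 pts) loses 75.
Every other assignment is strictly worse.
Quispe's own top role is Data role (64 pts), but forcing Quispe→Data role and reassigning the rest optimally gives only 294 pts — worse by 16.

Quispe receives Backend role.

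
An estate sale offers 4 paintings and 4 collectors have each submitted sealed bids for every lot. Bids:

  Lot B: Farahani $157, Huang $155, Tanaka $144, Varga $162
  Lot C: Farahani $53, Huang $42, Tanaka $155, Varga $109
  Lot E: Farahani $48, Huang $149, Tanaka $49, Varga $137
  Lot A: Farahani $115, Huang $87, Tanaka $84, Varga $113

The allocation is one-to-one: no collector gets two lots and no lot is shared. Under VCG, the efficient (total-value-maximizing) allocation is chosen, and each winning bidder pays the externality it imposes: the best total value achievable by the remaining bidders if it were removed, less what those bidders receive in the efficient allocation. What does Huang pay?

Efficient allocation: Farahani→Lot A ($115), Huang→Lot E ($149), Tanaka→Lot C ($155), Varga→Lot B ($162); total welfare W = $581.
Huang receives Lot E at value $149, so the others get W − 149 = $432.
Without Huang: best allocation of the remaining 3 bidders over all 4 lots is Farahani→Lot B ($157), Tanaka→Lot C ($155), Varga→Lot E ($137), total $449.
VCG payment = (others' best without Huang) − (others' welfare with Huang) = 449 − 432 = $17.

Huang pays $17.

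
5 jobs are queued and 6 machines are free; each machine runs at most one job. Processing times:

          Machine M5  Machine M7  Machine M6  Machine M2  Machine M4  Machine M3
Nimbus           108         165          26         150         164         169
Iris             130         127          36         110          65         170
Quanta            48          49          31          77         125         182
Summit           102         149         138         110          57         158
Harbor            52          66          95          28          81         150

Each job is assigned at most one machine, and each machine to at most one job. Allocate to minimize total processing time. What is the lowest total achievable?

Optimal: Nimbus→Machine M6 (26 min), Iris→Machine M4 (65 min), Quanta→Machine M7 (49 min), Summit→Machine M5 (102 min), Harbor→Machine M2 (28 min) — total 26+65+49+102+28 = 270 min.
Row-greedy (each job in turn takes its cheapest remaining machine) gives 315 min, worse by 45.
Every other assignment is strictly worse.

Min total: 270 min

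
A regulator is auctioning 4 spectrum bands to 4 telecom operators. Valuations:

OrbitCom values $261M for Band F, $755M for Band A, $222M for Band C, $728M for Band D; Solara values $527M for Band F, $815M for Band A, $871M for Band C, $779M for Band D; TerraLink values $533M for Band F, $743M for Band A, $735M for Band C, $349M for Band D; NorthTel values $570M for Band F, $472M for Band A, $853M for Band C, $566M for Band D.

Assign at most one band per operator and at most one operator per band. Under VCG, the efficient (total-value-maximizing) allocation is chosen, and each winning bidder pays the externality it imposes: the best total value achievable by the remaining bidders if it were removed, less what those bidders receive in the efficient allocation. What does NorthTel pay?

NorthTel pays $266M.

Efficient allocation: OrbitCom→Band D ($728M), Solara→Band A ($815M), TerraLink→Band F ($533M), NorthTel→Band C ($853M); total welfare W = $2929M.
NorthTel receives Band C at value $853M, so the others get W − 853 = $2076M.
Without NorthTel: best allocation of the remaining 3 bidders over all 4 bands is OrbitCom→Band D ($728M), Solara→Band C ($871M), TerraLink→Band A ($743M), total $2342M.
VCG payment = (others' best without NorthTel) − (others' welfare with NorthTel) = 2342 − 2076 = $266M.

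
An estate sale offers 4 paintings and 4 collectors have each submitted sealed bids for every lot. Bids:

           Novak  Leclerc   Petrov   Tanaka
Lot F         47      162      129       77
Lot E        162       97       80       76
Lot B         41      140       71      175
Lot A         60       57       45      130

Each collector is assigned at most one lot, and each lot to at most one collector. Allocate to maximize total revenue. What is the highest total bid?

Maximum total: $561

Optimal: Novak→Lot E ($162), Leclerc→Lot B ($140), Petrov→Lot F ($129), Tanaka→Lot A ($130) — total 162+140+129+130 = $561.
Column-greedy (each lot in turn goes to its best remaining collector) gives $544, worse by 17.
Swapping Petrov↔Novak (Petrov→Lot E $80, Novak→Lot F $47) loses 164.
Checked against all permutations: $561 is optimal.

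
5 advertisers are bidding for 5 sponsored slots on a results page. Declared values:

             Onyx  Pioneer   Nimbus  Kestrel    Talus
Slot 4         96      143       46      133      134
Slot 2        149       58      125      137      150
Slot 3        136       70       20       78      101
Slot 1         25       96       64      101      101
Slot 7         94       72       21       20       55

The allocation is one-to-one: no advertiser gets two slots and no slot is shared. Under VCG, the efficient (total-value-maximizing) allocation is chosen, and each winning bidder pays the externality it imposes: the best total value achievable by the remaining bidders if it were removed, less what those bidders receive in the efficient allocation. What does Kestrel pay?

Efficient allocation: Onyx→Slot 3 ($136), Pioneer→Slot 7 ($72), Nimbus→Slot 2 ($125), Kestrel→Slot 1 ($101), Talus→Slot 4 ($134); total welfare W = $568.
Kestrel receives Slot 1 at value $101, so the others get W − 101 = $467.
Without Kestrel: best allocation of the remaining 4 bidders over all 5 slots is Onyx→Slot 3 ($136), Pioneer→Slot 4 ($143), Nimbus→Slot 2 ($125), Talus→Slot 1 ($101), total $505.
VCG payment = (others' best without Kestrel) − (others' welfare with Kestrel) = 505 − 467 = $38.

Kestrel pays $38.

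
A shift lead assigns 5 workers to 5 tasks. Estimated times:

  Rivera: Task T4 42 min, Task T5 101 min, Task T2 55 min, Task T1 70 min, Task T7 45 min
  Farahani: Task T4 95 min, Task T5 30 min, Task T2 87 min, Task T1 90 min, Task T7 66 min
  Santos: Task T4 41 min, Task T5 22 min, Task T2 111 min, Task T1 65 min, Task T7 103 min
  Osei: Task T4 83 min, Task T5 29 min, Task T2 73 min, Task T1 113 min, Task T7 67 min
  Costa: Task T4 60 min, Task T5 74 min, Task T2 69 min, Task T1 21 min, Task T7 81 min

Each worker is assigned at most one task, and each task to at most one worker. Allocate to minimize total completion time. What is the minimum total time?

This is the linear assignment problem.
Optimal: Rivera→Task T7 (45 min), Farahani→Task T5 (30 min), Santos→Task T4 (41 min), Osei→Task T2 (73 min), Costa→Task T1 (21 min) — total 45+30+41+73+21 = 210 min.
Column-greedy (each task in turn goes to its cheapest remaining worker) gives 212 min, worse by 2.
Checked against all permutations: 210 min is optimal.

Minimum total: 210 min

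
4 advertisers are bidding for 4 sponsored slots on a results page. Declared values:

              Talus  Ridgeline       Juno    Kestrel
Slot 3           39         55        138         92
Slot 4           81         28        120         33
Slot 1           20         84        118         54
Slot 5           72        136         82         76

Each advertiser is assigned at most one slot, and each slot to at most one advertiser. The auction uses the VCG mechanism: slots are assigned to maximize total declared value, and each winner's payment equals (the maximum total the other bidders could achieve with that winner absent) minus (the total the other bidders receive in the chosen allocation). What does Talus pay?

Talus pays $2.

Efficient allocation: Talus→Slot 4 ($81), Ridgeline→Slot 5 ($136), Juno→Slot 1 ($118), Kestrel→Slot 3 ($92); total welfare W = $427.
Talus receives Slot 4 at value $81, so the others get W − 81 = $346.
Without Talus: best allocation of the remaining 3 bidders over all 4 slots is Ridgeline→Slot 5 ($136), Juno→Slot 4 ($120), Kestrel→Slot 3 ($92), total $348.
VCG payment = (others' best without Talus) − (others' welfare with Talus) = 348 − 346 = $2.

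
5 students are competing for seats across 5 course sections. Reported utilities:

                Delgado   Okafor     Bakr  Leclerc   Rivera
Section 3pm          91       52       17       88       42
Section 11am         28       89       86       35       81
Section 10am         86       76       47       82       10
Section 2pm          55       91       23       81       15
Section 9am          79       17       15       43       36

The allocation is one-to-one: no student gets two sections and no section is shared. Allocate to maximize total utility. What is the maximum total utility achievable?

Max total: 387 points

Optimal: Delgado→Section 10am (86 points), Okafor→Section 2pm (91 points), Bakr→Section 11am (86 points), Leclerc→Section 3pm (88 points), Rivera→Section 9am (36 points) — total 86+91+86+88+36 = 387 points.
Every other assignment is strictly worse.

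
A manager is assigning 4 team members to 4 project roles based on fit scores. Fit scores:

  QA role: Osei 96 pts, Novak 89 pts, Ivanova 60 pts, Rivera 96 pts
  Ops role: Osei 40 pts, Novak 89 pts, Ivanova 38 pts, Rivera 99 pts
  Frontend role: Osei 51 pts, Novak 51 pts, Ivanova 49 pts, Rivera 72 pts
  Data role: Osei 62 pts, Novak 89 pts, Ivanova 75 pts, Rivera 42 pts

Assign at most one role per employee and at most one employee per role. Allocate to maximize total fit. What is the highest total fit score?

Treat this as an assignment problem: match each employee to one role.
Optimal: Osei→QA role (96 pts), Novak→Data role (89 pts), Ivanova→Frontend role (49 pts), Rivera→Ops role (99 pts) — total 96+89+49+99 = 333 pts.
Row-greedy (each employee in turn takes its best remaining role) gives 332 pts, worse by 1.
Next-best assignment: Osei→QA role, Novak→Ops role, Ivanova→Data role, Rivera→Frontend role = 332 pts.

Maximum total: 333 pts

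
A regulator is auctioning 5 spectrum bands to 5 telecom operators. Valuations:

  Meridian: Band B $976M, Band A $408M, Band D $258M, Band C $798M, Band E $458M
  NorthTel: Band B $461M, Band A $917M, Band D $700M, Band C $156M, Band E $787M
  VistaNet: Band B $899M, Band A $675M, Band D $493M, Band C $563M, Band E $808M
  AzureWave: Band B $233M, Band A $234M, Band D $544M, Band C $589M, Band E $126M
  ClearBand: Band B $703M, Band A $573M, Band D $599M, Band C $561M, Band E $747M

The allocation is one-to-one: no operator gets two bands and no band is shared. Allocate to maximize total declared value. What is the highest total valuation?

This is the linear assignment problem.
Optimal: Meridian→Band C ($798M), NorthTel→Band A ($917M), VistaNet→Band B ($899M), AzureWave→Band D ($544M), ClearBand→Band E ($747M) — total 798+917+899+544+747 = $3905M.
Row-greedy (each operator in turn takes its best remaining band) gives $3889M, worse by 16.
Next-best assignment: Meridian→Band B, NorthTel→Band A, VistaNet→Band E, AzureWave→Band C, ClearBand→Band D = $3889M.
No other one-to-one assignment exceeds $3905M.

Max total: $3905M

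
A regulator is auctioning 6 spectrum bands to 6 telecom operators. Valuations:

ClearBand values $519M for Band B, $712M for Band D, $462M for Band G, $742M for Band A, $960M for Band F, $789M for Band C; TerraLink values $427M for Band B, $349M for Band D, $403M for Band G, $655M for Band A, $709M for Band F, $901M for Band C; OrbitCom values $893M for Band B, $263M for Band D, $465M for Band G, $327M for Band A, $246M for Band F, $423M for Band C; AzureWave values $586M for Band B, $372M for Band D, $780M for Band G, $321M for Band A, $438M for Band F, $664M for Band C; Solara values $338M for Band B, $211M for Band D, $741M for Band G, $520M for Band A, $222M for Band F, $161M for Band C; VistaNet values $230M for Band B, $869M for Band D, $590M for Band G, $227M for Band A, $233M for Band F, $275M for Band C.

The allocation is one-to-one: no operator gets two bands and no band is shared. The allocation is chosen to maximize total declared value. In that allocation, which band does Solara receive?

Optimal: ClearBand→Band F ($960M), TerraLink→Band C ($901M), OrbitCom→Band B ($893M), AzureWave→Band G ($780M), Solara→Band A ($520M), VistaNet→Band D ($869M) — total 960+901+893+780+520+869 = $4923M.
Column-greedy (each band in turn goes to its best remaining operator) gives $4154M, worse by 769.
Next-best assignment: ClearBand→Band F, TerraLink→Band A, OrbitCom→Band B, AzureWave→Band C, Solara→Band G, VistaNet→Band D = $4782M.
Checked against all permutations: $4923M is optimal.
Solara's own top band is Band G ($741M), but forcing Solara→Band G and reassigning the rest optimally gives only $4782M — worse by 141.

Solara receives Band A.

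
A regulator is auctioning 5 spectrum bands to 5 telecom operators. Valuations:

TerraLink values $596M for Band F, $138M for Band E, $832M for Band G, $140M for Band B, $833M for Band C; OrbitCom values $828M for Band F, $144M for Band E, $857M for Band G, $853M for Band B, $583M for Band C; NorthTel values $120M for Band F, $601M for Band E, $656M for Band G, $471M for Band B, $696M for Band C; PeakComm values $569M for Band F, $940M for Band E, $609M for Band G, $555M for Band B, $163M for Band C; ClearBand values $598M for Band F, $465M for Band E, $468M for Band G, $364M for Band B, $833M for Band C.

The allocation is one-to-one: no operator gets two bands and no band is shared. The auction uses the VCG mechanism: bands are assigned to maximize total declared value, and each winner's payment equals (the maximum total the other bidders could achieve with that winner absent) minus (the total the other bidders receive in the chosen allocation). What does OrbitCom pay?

OrbitCom pays $10M.

Efficient allocation: TerraLink→Band G ($832M), OrbitCom→Band B ($853M), NorthTel→Band C ($696M), PeakComm→Band E ($940M), ClearBand→Band F ($598M); total welfare W = $3919M.
OrbitCom receives Band B at value $853M, so the others get W − 853 = $3066M.
Without OrbitCom: best allocation of the remaining 4 bidders over all 5 bands is TerraLink→Band G ($832M), NorthTel→Band B ($471M), PeakComm→Band E ($940M), ClearBand→Band C ($833M), total $3076M.
VCG payment = (others' best without OrbitCom) − (others' welfare with OrbitCom) = 3076 − 3066 = $10M.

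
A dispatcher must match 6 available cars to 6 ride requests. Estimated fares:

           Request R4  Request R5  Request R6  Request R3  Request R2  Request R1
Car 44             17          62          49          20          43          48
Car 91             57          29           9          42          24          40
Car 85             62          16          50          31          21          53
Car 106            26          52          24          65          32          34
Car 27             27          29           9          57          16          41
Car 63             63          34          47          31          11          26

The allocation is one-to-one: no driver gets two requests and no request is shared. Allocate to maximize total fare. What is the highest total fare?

This is a one-to-one assignment (maximum-weight bipartite matching).
Optimal: Car 44→Request R2 ($43), Car 91→Request R4 ($57), Car 85→Request R1 ($53), Car 106→Request R5 ($52), Car 27→Request R3 ($57), Car 63→Request R6 ($47) — total 43+57+53+52+57+47 = $309.
Max-entry greedy (repeatedly take the single best remaining cell) gives $276, worse by 33.
Next-best assignment: Car 44→Request R5, Car 91→Request R4, Car 85→Request R1, Car 106→Request R2, Car 27→Request R3, Car 63→Request R6 = $308.
No other one-to-one assignment exceeds $309.

Maximum total: $309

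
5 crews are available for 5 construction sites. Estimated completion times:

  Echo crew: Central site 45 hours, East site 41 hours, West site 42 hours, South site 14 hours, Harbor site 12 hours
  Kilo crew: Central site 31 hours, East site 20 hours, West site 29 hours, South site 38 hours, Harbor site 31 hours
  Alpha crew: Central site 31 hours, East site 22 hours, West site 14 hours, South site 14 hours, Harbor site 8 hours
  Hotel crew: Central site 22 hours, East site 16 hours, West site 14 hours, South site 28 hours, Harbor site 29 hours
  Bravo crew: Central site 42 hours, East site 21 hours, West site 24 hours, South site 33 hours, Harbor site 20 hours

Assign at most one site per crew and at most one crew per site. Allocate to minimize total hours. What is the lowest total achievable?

Min total: 88 hours

Optimal: Echo crew→South site (14 hours), Kilo crew→Central site (31 hours), Alpha crew→Harbor site (8 hours), Hotel crew→West site (14 hours), Bravo crew→East site (21 hours) — total 14+31+8+14+21 = 88 hours.
Swapping Alpha crew↔Bravo crew (Alpha crew→East site 22 hours, Bravo crew→Harbor site 20 hours) adds 13.
No other one-to-one assignment undercuts 88 hours.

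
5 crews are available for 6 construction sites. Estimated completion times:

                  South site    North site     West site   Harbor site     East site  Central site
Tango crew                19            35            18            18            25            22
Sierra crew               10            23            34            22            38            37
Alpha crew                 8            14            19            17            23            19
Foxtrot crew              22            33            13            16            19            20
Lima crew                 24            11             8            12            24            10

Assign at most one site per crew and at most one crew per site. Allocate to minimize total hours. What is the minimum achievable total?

Optimal: Tango crew→Harbor site (18 hours), Sierra crew→South site (10 hours), Alpha crew→North site (14 hours), Foxtrot crew→West site (13 hours), Lima crew→Central site (10 hours) — total 18+10+14+13+10 = 65 hours.
Column-greedy (each site in turn goes to its cheapest remaining crew) gives 88 hours, worse by 23.

Min total: 65 hours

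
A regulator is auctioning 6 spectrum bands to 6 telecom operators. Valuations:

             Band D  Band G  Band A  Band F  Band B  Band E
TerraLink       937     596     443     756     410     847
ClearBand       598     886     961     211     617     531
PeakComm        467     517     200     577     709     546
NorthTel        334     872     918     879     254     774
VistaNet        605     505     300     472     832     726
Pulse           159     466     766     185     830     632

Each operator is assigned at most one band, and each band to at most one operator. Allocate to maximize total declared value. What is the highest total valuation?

Maximum total: $4903M

Optimal: TerraLink→Band D ($937M), ClearBand→Band G ($886M), PeakComm→Band B ($709M), NorthTel→Band F ($879M), VistaNet→Band E ($726M), Pulse→Band A ($766M) — total 937+886+709+879+726+766 = $4903M.
Column-greedy (each band in turn goes to its best remaining operator) gives $4782M, worse by 121.
Swapping ClearBand↔PeakComm (ClearBand→Band B $617M, PeakComm→Band G $517M) loses 461.
No other one-to-one assignment exceeds $4903M.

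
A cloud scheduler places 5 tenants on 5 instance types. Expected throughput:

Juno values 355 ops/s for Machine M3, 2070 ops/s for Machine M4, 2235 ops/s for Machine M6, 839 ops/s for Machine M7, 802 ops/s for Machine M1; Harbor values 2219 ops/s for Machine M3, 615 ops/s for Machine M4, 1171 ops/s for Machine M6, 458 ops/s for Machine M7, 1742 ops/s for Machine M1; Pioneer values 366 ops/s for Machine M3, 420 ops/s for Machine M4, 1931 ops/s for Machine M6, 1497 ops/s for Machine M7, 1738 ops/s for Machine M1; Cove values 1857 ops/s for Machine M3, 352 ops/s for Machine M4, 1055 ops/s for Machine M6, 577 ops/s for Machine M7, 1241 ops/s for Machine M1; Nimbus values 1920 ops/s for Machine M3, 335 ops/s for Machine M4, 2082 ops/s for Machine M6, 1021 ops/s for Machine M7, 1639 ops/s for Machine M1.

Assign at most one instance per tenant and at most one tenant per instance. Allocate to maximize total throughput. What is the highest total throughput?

Optimal: Juno→Machine M4 (2070 ops/s), Harbor→Machine M1 (1742 ops/s), Pioneer→Machine M7 (1497 ops/s), Cove→Machine M3 (1857 ops/s), Nimbus→Machine M6 (2082 ops/s) — total 2070+1742+1497+1857+2082 = 9248 ops/s.
Column-greedy (each instance in turn goes to its best remaining tenant) gives 9109 ops/s, worse by 139.
Next-best assignment: Juno→Machine M4, Harbor→Machine M3, Pioneer→Machine M7, Cove→Machine M1, Nimbus→Machine M6 = 9109 ops/s.

Max total: 9248 ops/s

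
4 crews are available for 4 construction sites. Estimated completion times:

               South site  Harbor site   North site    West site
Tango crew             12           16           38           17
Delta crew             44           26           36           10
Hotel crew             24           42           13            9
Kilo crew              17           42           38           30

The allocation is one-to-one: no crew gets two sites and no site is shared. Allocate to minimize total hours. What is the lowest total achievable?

Minimum total: 56 hours

Optimal: Tango crew→Harbor site (16 hours), Delta crew→West site (10 hours), Hotel crew→North site (13 hours), Kilo crew→South site (17 hours) — total 16+10+13+17 = 56 hours.
Min-entry greedy (repeatedly take the single cheapest remaining cell) gives 85 hours, worse by 29.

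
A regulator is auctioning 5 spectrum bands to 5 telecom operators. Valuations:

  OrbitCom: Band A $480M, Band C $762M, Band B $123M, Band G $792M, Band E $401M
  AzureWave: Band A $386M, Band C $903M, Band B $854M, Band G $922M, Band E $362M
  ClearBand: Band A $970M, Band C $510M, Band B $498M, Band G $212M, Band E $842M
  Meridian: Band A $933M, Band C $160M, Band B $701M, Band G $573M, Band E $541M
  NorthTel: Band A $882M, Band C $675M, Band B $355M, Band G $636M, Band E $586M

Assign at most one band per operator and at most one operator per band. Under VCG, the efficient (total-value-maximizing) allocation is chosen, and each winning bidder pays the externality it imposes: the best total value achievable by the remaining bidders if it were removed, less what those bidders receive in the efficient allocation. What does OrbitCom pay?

Efficient allocation: OrbitCom→Band G ($792M), AzureWave→Band C ($903M), ClearBand→Band E ($842M), Meridian→Band B ($701M), NorthTel→Band A ($882M); total welfare W = $4120M.
OrbitCom receives Band G at value $792M, so the others get W − 792 = $3328M.
Without OrbitCom: best allocation of the remaining 4 bidders over all 5 bands is AzureWave→Band G ($922M), ClearBand→Band E ($842M), Meridian→Band A ($933M), NorthTel→Band C ($675M), total $3372M.
VCG payment = (others' best without OrbitCom) − (others' welfare with OrbitCom) = 3372 − 3328 = $44M.

OrbitCom pays $44M.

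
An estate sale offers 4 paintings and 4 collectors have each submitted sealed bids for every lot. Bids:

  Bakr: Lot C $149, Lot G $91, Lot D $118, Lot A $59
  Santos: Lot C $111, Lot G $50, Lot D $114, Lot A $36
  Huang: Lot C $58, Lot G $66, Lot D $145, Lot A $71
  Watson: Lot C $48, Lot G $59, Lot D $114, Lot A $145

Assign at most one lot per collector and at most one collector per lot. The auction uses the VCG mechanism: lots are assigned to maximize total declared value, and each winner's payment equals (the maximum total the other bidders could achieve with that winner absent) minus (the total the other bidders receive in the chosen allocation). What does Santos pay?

Efficient allocation: Bakr→Lot G ($91), Santos→Lot C ($111), Huang→Lot D ($145), Watson→Lot A ($145); total welfare W = $492.
Santos receives Lot C at value $111, so the others get W − 111 = $381.
Without Santos: best allocation of the remaining 3 bidders over all 4 lots is Bakr→Lot C ($149), Huang→Lot D ($145), Watson→Lot A ($145), total $439.
VCG payment = (others' best without Santos) − (others' welfare with Santos) = 439 − 381 = $58.

Santos pays $58.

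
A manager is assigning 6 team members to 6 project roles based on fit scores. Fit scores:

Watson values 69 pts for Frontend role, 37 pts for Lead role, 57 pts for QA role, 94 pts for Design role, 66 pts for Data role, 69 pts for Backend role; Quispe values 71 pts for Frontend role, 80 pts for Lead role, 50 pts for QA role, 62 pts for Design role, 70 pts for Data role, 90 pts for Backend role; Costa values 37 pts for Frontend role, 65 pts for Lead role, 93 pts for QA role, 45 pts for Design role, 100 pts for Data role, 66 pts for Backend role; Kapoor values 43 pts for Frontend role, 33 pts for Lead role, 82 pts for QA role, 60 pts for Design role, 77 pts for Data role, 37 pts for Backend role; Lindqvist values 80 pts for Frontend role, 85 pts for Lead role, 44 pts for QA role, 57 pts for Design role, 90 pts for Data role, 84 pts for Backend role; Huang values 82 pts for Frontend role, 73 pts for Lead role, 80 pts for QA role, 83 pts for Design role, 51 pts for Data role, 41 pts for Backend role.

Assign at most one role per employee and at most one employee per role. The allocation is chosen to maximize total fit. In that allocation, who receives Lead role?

Lindqvist receives Lead role.

Optimal: Watson→Design role (94 pts), Quispe→Backend role (90 pts), Costa→Data role (100 pts), Kapoor→QA role (82 pts), Lindqvist→Lead role (85 pts), Huang→Frontend role (82 pts) — total 94+90+100+82+85+82 = 533 pts.
Column-greedy (each role in turn goes to its best remaining employee) gives 521 pts, worse by 12.
Next-best assignment: Watson→Design role, Quispe→Lead role, Costa→Data role, Kapoor→QA role, Lindqvist→Backend role, Huang→Frontend role = 522 pts.
Lindqvist's own top role is Data role (90 pts), but forcing Lindqvist→Data role and reassigning the rest optimally gives only 503 pts — worse by 30.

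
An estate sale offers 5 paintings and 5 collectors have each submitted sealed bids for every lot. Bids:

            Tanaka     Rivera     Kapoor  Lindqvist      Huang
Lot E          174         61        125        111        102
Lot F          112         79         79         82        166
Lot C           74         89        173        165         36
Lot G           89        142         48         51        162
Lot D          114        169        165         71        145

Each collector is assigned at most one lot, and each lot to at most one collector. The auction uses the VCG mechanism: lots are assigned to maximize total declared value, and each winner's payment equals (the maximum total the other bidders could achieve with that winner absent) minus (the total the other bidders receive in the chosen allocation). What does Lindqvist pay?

Efficient allocation: Tanaka→Lot E ($174), Rivera→Lot G ($142), Kapoor→Lot D ($165), Lindqvist→Lot C ($165), Huang→Lot F ($166); total welfare W = $812.
Lindqvist receives Lot C at value $165, so the others get W − 165 = $647.
Without Lindqvist: best allocation of the remaining 4 bidders over all 5 lots is Tanaka→Lot E ($174), Rivera→Lot D ($169), Kapoor→Lot C ($173), Huang→Lot F ($166), total $682.
VCG payment = (others' best without Lindqvist) − (others' welfare with Lindqvist) = 682 − 647 = $35.

Lindqvist pays $35.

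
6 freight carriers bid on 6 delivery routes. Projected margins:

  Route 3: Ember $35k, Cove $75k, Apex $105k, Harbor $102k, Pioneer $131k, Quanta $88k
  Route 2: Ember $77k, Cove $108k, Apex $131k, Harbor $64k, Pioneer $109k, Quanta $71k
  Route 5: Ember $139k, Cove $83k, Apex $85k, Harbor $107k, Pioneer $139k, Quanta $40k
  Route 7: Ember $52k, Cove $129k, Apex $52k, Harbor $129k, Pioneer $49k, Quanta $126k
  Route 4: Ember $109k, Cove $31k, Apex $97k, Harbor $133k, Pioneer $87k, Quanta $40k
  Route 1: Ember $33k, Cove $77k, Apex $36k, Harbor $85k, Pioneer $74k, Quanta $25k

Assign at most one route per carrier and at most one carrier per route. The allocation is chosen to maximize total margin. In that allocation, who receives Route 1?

Cove receives Route 1.

Optimal: Ember→Route 5 ($139k), Cove→Route 1 ($77k), Apex→Route 2 ($131k), Harbor→Route 4 ($133k), Pioneer→Route 3 ($131k), Quanta→Route 7 ($126k) — total 139+77+131+133+131+126 = $737k.
Max-entry greedy (repeatedly take the single best remaining cell) gives $688k, worse by 49.
Next-best assignment: Ember→Route 5, Cove→Route 7, Apex→Route 2, Harbor→Route 4, Pioneer→Route 1, Quanta→Route 3 = $694k.
Cove's own top route is Route 7 ($129k), but forcing Cove→Route 7 and reassigning the rest optimally gives only $694k — worse by 43.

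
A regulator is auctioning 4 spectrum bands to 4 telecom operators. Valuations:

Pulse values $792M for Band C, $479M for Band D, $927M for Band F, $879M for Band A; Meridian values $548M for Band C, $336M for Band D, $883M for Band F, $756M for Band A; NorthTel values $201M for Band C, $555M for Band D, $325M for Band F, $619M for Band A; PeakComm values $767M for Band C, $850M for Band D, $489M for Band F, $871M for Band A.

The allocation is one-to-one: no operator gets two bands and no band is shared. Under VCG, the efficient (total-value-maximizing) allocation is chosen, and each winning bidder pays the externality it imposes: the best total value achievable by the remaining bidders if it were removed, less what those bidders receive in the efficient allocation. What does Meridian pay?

Meridian pays $135M.

Efficient allocation: Pulse→Band C ($792M), Meridian→Band F ($883M), NorthTel→Band A ($619M), PeakComm→Band D ($850M); total welfare W = $3144M.
Meridian receives Band F at value $883M, so the others get W − 883 = $2261M.
Without Meridian: best allocation of the remaining 3 bidders over all 4 bands is Pulse→Band F ($927M), NorthTel→Band A ($619M), PeakComm→Band D ($850M), total $2396M.
VCG payment = (others' best without Meridian) − (others' welfare with Meridian) = 2396 − 2261 = $135M.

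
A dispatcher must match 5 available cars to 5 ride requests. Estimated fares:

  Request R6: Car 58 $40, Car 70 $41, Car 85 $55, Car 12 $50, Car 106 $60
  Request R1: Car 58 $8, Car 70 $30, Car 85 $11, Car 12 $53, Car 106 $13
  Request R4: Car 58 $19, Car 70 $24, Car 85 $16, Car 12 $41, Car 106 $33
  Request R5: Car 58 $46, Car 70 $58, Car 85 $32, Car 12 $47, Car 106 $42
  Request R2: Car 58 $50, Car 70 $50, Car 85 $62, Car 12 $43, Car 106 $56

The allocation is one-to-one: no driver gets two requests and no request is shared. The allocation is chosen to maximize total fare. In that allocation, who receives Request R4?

Optimal: Car 58→Request R4 ($19), Car 70→Request R5 ($58), Car 85→Request R2 ($62), Car 12→Request R1 ($53), Car 106→Request R6 ($60) — total 19+58+62+53+60 = $252.
Row-greedy (each driver in turn takes its best remaining request) gives $249, worse by 3.
Every other assignment is strictly worse.
Car 58's own top request is Request R2 ($50), but forcing Car 58→Request R2 and reassigning the rest optimally gives only $249 — worse by 3.

Car 58 receives Request R4.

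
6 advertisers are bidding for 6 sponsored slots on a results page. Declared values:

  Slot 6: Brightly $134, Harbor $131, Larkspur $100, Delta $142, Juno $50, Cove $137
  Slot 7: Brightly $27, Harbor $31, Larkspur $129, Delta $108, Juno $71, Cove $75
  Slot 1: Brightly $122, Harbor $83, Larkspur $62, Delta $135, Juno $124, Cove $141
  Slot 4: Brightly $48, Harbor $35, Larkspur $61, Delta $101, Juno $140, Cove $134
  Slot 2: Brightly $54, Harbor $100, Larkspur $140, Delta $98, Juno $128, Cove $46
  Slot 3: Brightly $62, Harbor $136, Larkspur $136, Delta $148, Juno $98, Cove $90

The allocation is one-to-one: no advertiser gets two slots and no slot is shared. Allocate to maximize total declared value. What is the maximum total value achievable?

Optimal: Brightly→Slot 6 ($134), Harbor→Slot 3 ($136), Larkspur→Slot 2 ($140), Delta→Slot 7 ($108), Juno→Slot 4 ($140), Cove→Slot 1 ($141) — total 134+136+140+108+140+141 = $799.
Max-entry greedy (repeatedly take the single best remaining cell) gives $734, worse by 65.
Swapping Delta↔Juno (Delta→Slot 4 $101, Juno→Slot 7 $71) loses 76.
Every other assignment is strictly worse.

Max total: $799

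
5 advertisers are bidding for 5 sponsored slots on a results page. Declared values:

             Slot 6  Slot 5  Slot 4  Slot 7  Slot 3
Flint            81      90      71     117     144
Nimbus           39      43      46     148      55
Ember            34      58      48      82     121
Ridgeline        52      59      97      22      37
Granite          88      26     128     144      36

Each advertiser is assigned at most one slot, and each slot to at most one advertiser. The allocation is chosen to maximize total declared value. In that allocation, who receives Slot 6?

Granite receives Slot 6.

Optimal: Flint→Slot 5 ($90), Nimbus→Slot 7 ($148), Ember→Slot 3 ($121), Ridgeline→Slot 4 ($97), Granite→Slot 6 ($88) — total 90+148+121+97+88 = $544.
Max-entry greedy (repeatedly take the single best remaining cell) gives $513, worse by 31.
Next-best assignment: Flint→Slot 5, Nimbus→Slot 7, Ember→Slot 3, Ridgeline→Slot 6, Granite→Slot 4 = $539.
Swapping Nimbus↔Flint (Nimbus→Slot 5 $43, Flint→Slot 7 $117) loses 78.
Granite's own top slot is Slot 7 ($144), but forcing Granite→Slot 7 and reassigning the rest optimally gives only $491 — worse by 53.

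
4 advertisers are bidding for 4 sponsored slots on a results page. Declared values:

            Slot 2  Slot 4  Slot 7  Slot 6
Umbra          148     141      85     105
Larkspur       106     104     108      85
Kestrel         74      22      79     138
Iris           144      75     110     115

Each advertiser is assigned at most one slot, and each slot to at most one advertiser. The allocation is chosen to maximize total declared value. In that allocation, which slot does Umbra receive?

Umbra receives Slot 4.

Optimal: Umbra→Slot 4 ($141), Larkspur→Slot 7 ($108), Kestrel→Slot 6 ($138), Iris→Slot 2 ($144) — total 141+108+138+144 = $531.
Next-best assignment: Umbra→Slot 2, Larkspur→Slot 4, Kestrel→Slot 6, Iris→Slot 7 = $500.
Swapping Larkspur↔Umbra (Larkspur→Slot 4 $104, Umbra→Slot 7 $85) loses 60.
No other one-to-one assignment exceeds $531.
Umbra's own top slot is Slot 2 ($148), but forcing Umbra→Slot 2 and reassigning the rest optimally gives only $500 — worse by 31.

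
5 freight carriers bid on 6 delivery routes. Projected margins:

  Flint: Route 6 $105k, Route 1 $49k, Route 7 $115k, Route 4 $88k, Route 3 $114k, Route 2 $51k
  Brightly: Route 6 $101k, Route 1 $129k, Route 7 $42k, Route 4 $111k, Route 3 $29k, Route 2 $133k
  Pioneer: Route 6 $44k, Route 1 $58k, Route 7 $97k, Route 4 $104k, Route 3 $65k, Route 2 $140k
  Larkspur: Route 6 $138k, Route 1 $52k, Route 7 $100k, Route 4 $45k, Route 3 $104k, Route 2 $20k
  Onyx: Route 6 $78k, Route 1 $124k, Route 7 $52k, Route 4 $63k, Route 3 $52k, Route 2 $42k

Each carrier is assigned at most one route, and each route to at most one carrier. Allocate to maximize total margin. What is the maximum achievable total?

Max total: $628k

This is a one-to-one assignment (maximum-weight bipartite matching).
Optimal: Flint→Route 7 ($115k), Brightly→Route 4 ($111k), Pioneer→Route 2 ($140k), Larkspur→Route 6 ($138k), Onyx→Route 1 ($124k) — total 115+111+140+138+124 = $628k.
Max-entry greedy (repeatedly take the single best remaining cell) gives $585k, worse by 43.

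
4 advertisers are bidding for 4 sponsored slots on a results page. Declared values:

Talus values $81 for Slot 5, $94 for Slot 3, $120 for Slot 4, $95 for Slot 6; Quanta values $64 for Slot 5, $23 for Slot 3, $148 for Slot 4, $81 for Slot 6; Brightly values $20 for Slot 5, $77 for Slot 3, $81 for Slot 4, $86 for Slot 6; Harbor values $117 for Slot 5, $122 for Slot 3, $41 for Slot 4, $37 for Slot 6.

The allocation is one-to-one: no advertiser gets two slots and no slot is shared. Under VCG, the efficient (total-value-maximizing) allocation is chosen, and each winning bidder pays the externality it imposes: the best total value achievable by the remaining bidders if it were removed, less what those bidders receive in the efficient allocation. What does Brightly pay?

Brightly pays $6.

Efficient allocation: Talus→Slot 3 ($94), Quanta→Slot 4 ($148), Brightly→Slot 6 ($86), Harbor→Slot 5 ($117); total welfare W = $445.
Brightly receives Slot 6 at value $86, so the others get W − 86 = $359.
Without Brightly: best allocation of the remaining 3 bidders over all 4 slots is Talus→Slot 6 ($95), Quanta→Slot 4 ($148), Harbor→Slot 3 ($122), total $365.
VCG payment = (others' best without Brightly) − (others' welfare with Brightly) = 365 − 359 = $6.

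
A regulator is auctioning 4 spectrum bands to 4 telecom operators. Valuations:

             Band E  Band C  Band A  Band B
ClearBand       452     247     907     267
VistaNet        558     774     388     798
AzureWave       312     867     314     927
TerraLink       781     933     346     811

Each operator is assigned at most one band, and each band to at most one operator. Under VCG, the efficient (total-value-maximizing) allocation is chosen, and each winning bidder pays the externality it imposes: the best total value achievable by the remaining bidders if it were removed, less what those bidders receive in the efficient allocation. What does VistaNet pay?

VistaNet pays $152M.

Efficient allocation: ClearBand→Band A ($907M), VistaNet→Band C ($774M), AzureWave→Band B ($927M), TerraLink→Band E ($781M); total welfare W = $3389M.
VistaNet receives Band C at value $774M, so the others get W − 774 = $2615M.
Without VistaNet: best allocation of the remaining 3 bidders over all 4 bands is ClearBand→Band A ($907M), AzureWave→Band B ($927M), TerraLink→Band C ($933M), total $2767M.
VCG payment = (others' best without VistaNet) − (others' welfare with VistaNet) = 2767 − 2615 = $152M.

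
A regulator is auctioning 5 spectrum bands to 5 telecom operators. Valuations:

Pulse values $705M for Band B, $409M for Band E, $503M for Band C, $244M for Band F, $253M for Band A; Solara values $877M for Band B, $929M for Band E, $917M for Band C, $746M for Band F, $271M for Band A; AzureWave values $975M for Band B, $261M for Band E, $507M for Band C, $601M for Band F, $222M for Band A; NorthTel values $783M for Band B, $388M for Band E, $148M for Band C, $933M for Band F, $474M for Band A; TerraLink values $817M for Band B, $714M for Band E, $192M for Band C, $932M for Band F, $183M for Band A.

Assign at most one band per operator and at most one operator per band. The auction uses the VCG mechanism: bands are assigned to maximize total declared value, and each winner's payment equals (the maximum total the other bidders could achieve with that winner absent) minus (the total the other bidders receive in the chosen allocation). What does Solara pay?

Efficient allocation: Pulse→Band C ($503M), Solara→Band E ($929M), AzureWave→Band B ($975M), NorthTel→Band A ($474M), TerraLink→Band F ($932M); total welfare W = $3813M.
Solara receives Band E at value $929M, so the others get W − 929 = $2884M.
Without Solara: best allocation of the remaining 4 bidders over all 5 bands is Pulse→Band C ($503M), AzureWave→Band B ($975M), NorthTel→Band F ($933M), TerraLink→Band E ($714M), total $3125M.
VCG payment = (others' best without Solara) − (others' welfare with Solara) = 3125 − 2884 = $241M.

Solara pays $241M.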